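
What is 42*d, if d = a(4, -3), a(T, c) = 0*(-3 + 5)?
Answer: 0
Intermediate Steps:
a(T, c) = 0 (a(T, c) = 0*2 = 0)
d = 0
42*d = 42*0 = 0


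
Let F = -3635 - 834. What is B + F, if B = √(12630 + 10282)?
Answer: -4469 + 8*√358 ≈ -4317.6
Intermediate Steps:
B = 8*√358 (B = √22912 = 8*√358 ≈ 151.37)
F = -4469
B + F = 8*√358 - 4469 = -4469 + 8*√358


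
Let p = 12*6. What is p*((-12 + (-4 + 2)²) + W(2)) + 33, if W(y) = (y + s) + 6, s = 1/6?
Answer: 45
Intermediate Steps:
s = ⅙ (s = 1*(⅙) = ⅙ ≈ 0.16667)
p = 72
W(y) = 37/6 + y (W(y) = (y + ⅙) + 6 = (⅙ + y) + 6 = 37/6 + y)
p*((-12 + (-4 + 2)²) + W(2)) + 33 = 72*((-12 + (-4 + 2)²) + (37/6 + 2)) + 33 = 72*((-12 + (-2)²) + 49/6) + 33 = 72*((-12 + 4) + 49/6) + 33 = 72*(-8 + 49/6) + 33 = 72*(⅙) + 33 = 12 + 33 = 45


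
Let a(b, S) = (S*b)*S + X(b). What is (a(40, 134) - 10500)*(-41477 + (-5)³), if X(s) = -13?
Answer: -29442858654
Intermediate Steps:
a(b, S) = -13 + b*S² (a(b, S) = (S*b)*S - 13 = b*S² - 13 = -13 + b*S²)
(a(40, 134) - 10500)*(-41477 + (-5)³) = ((-13 + 40*134²) - 10500)*(-41477 + (-5)³) = ((-13 + 40*17956) - 10500)*(-41477 - 125) = ((-13 + 718240) - 10500)*(-41602) = (718227 - 10500)*(-41602) = 707727*(-41602) = -29442858654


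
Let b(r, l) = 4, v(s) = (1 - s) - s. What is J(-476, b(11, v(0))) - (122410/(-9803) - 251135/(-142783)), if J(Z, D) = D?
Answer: 20614997621/1399701749 ≈ 14.728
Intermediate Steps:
v(s) = 1 - 2*s
J(-476, b(11, v(0))) - (122410/(-9803) - 251135/(-142783)) = 4 - (122410/(-9803) - 251135/(-142783)) = 4 - (122410*(-1/9803) - 251135*(-1/142783)) = 4 - (-122410/9803 + 251135/142783) = 4 - 1*(-15016190625/1399701749) = 4 + 15016190625/1399701749 = 20614997621/1399701749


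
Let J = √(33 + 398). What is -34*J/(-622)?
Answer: 17*√431/311 ≈ 1.1348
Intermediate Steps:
J = √431 ≈ 20.761
-34*J/(-622) = -34*√431/(-622) = -34*√431*(-1)/622 = -(-17)*√431/311 = 17*√431/311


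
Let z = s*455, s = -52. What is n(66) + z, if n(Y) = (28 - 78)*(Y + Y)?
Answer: -30260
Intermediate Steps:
z = -23660 (z = -52*455 = -23660)
n(Y) = -100*Y
n(66) + z = -100*66 - 23660 = -6600 - 23660 = -30260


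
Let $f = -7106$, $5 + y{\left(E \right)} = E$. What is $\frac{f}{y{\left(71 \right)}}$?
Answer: $- \frac{323}{3} \approx -107.67$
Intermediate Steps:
$y{\left(E \right)} = -5 + E$
$\frac{f}{y{\left(71 \right)}} = - \frac{7106}{-5 + 71} = - \frac{7106}{66} = \left(-7106\right) \frac{1}{66} = - \frac{323}{3}$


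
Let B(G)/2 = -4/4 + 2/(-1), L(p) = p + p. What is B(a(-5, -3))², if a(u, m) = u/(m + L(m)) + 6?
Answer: 36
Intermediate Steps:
L(p) = 2*p
a(u, m) = 6 + u/(3*m) (a(u, m) = u/(m + 2*m) + 6 = u/((3*m)) + 6 = (1/(3*m))*u + 6 = u/(3*m) + 6 = 6 + u/(3*m))
B(G) = -6 (B(G) = 2*(-4/4 + 2/(-1)) = 2*(-4*¼ + 2*(-1)) = 2*(-1 - 2) = 2*(-3) = -6)
B(a(-5, -3))² = (-6)² = 36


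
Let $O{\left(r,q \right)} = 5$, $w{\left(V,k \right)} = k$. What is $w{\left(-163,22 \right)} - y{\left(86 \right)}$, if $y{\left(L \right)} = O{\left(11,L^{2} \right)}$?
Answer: $17$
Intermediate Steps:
$y{\left(L \right)} = 5$
$w{\left(-163,22 \right)} - y{\left(86 \right)} = 22 - 5 = 17$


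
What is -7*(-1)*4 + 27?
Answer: 55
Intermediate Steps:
-7*(-1)*4 + 27 = 7*4 + 27 = 28 + 27 = 55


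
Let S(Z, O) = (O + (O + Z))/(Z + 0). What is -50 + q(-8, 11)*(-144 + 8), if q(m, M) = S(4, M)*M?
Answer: -9774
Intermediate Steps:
S(Z, O) = (Z + 2*O)/Z
q(m, M) = M*(1 + M/2) (q(m, M) = ((4 + 2*M)/4)*M = (1 + M/2)*M = M*(1 + M/2))
-50 + q(-8, 11)*(-144 + 8) = -50 + ((1/2)*11*(2 + 11))*(-144 + 8) = -50 + ((1/2)*11*13)*(-136) = -50 + (143/2)*(-136) = -50 - 9724 = -9774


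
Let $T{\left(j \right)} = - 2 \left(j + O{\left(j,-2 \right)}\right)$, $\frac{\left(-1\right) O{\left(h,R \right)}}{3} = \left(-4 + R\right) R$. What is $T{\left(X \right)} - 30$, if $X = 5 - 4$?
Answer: $40$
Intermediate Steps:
$X = 1$ ($X = 5 - 4 = 1$)
$O{\left(h,R \right)} = - 3 R \left(-4 + R\right)$ ($O{\left(h,R \right)} = - 3 \left(-4 + R\right) R = - 3 R \left(-4 + R\right)$)
$T{\left(j \right)} = 72 - 2 j$ ($T{\left(j \right)} = - 2 \left(j + 3 \left(-2\right) \left(4 - -2\right)\right) = - 2 \left(j + 3 \left(-2\right) \left(4 + 2\right)\right) = - 2 \left(j + 3 \left(-2\right) 6\right) = - 2 \left(j - 36\right) = - 2 \left(-36 + j\right) = 72 - 2 j$)
$T{\left(X \right)} - 30 = \left(72 - 2\right) - 30 = 70 - 30 = 40$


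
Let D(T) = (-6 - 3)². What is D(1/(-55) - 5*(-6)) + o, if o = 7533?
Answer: 7614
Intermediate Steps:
D(T) = 81 (D(T) = (-9)² = 81)
D(1/(-55) - 5*(-6)) + o = 81 + 7533 = 7614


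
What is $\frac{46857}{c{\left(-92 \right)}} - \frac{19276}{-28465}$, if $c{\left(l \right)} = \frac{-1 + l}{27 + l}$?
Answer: $\frac{28899261831}{882415} \approx 32750.0$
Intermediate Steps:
$c{\left(l \right)} = \frac{-1 + l}{27 + l}$
$\frac{46857}{c{\left(-92 \right)}} - \frac{19276}{-28465} = \frac{46857}{\frac{1}{27 - 92} \left(-1 - 92\right)} - \frac{19276}{-28465} = \frac{46857}{\frac{1}{-65} \left(-93\right)} - - \frac{19276}{28465} = \frac{46857}{\left(- \frac{1}{65}\right) \left(-93\right)} + \frac{19276}{28465} = \frac{46857}{\frac{93}{65}} + \frac{19276}{28465} = 46857 \cdot \frac{65}{93} + \frac{19276}{28465} = \frac{1015235}{31} + \frac{19276}{28465} = \frac{28899261831}{882415}$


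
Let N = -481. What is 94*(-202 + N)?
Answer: -64202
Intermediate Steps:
94*(-202 + N) = 94*(-202 - 481) = 94*(-683) = -64202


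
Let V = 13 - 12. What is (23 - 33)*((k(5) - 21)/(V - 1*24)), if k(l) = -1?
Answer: -220/23 ≈ -9.5652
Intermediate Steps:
V = 1
(23 - 33)*((k(5) - 21)/(V - 1*24)) = (23 - 33)*((-1 - 21)/(1 - 1*24)) = -(-220)/(1 - 24) = -(-220)/(-23) = -(-220)*(-1)/23 = -10*22/23 = -220/23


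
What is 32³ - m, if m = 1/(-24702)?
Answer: 809435137/24702 ≈ 32768.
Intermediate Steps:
m = -1/24702 ≈ -4.0483e-5
32³ - m = 32³ - 1*(-1/24702) = 32768 + 1/24702 = 809435137/24702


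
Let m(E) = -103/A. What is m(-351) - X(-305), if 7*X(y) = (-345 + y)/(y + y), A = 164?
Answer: -54641/70028 ≈ -0.78027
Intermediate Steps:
m(E) = -103/164
X(y) = (-345 + y)/(14*y) (X(y) = ((-345 + y)/(y + y))/7 = ((-345 + y)/((2*y)))/7 = ((-345 + y)*(1/(2*y)))/7 = ((-345 + y)/(2*y))/7 = (-345 + y)/(14*y))
m(-351) - X(-305) = -103/164 - (-345 - 305)/(14*(-305)) = -103/164 - (-1)*(-650)/(14*305) = -103/164 - 1*65/427 = -103/164 - 65/427 = -54641/70028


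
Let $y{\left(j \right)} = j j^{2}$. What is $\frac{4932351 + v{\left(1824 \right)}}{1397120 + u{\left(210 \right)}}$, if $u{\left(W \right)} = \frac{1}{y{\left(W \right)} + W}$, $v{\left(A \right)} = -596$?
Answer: $\frac{45674018723550}{12939021715201} \approx 3.5299$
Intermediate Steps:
$y{\left(j \right)} = j^{3}$
$u{\left(W \right)} = \frac{1}{W + W^{3}}$ ($u{\left(W \right)} = \frac{1}{W^{3} + W} = \frac{1}{W + W^{3}}$)
$\frac{4932351 + v{\left(1824 \right)}}{1397120 + u{\left(210 \right)}} = \frac{4932351 - 596}{1397120 + \frac{1}{210 + 210^{3}}} = \frac{4931755}{1397120 + \frac{1}{210 + 9261000}} = \frac{4931755}{1397120 + \frac{1}{9261210}} = \frac{4931755}{\frac{12939021715201}{9261210}} = 4931755 \cdot \frac{9261210}{12939021715201} = \frac{45674018723550}{12939021715201}$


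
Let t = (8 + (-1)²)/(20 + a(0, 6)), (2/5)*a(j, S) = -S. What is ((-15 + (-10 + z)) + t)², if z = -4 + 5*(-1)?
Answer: 25921/25 ≈ 1036.8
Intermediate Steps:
a(j, S) = -5*S/2 (a(j, S) = 5*(-S)/2 = -5*S/2)
z = -9 (z = -4 - 5 = -9)
t = 9/5 (t = (8 + (-1)²)/(20 - 5/2*6) = (8 + 1)/(20 - 15) = 9/5 ≈ 1.8000)
((-15 + (-10 + z)) + t)² = ((-15 + (-10 - 9)) + 9/5)² = ((-15 - 19) + 9/5)² = (-34 + 9/5)² = (-161/5)² = 25921/25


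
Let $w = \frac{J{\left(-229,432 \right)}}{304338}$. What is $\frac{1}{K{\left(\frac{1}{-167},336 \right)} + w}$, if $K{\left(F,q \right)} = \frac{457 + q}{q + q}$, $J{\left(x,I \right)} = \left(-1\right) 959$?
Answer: $\frac{11361952}{13371977} \approx 0.84968$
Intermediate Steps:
$J{\left(x,I \right)} = -959$
$K{\left(F,q \right)} = \frac{457 + q}{2 q}$
$w = - \frac{959}{304338} \approx -0.0031511$
$\frac{1}{K{\left(\frac{1}{-167},336 \right)} + w} = \frac{1}{\frac{457 + 336}{2 \cdot 336} - \frac{959}{304338}} = \frac{1}{\frac{1}{2} \cdot \frac{1}{336} \cdot 793 - \frac{959}{304338}} = \frac{1}{\frac{793}{672} - \frac{959}{304338}} = \frac{1}{\frac{13371977}{11361952}} = \frac{11361952}{13371977}$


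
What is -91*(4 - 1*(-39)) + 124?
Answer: -3789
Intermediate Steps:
-91*(4 - 1*(-39)) + 124 = -91*(4 + 39) + 124 = -91*43 + 124 = -3913 + 124 = -3789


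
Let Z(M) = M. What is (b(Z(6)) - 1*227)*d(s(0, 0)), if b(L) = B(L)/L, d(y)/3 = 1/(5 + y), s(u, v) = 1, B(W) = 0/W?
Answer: -227/2 ≈ -113.50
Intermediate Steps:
B(W) = 0
d(y) = 3/(5 + y)
b(L) = 0 (b(L) = 0/L = 0)
(b(Z(6)) - 1*227)*d(s(0, 0)) = (0 - 1*227)*(3/(5 + 1)) = (0 - 227)*(3/6) = -681/6 = -227*½ = -227/2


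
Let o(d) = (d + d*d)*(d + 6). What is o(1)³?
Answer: 2744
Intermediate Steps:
o(d) = (6 + d)*(d + d²) (o(d) = (d + d²)*(6 + d) = (6 + d)*(d + d²))
o(1)³ = (1*(6 + 1² + 7*1))³ = (1*(6 + 1 + 7))³ = (1*14)³ = 14³ = 2744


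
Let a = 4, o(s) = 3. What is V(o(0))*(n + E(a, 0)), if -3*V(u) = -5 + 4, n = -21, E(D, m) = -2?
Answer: -23/3 ≈ -7.6667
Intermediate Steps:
V(u) = ⅓ (V(u) = -(-5 + 4)/3 = -⅓*(-1) = ⅓)
V(o(0))*(n + E(a, 0)) = (-21 - 2)/3 = (⅓)*(-23) = -23/3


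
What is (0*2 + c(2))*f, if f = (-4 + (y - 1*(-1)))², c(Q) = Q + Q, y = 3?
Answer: 0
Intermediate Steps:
c(Q) = 2*Q
f = 0 (f = (-4 + (3 - 1*(-1)))² = (-4 + (3 + 1))² = (-4 + 4)² = 0² = 0)
(0*2 + c(2))*f = (0*2 + 2*2)*0 = (0 + 4)*0 = 4*0 = 0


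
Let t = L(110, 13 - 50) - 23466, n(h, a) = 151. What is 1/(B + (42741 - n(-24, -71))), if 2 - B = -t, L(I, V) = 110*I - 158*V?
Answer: 1/37072 ≈ 2.6975e-5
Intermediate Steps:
L(I, V) = -158*V + 110*I
t = -5520 (t = (-158*(13 - 50) + 110*110) - 23466 = (-158*(-37) + 12100) - 23466 = (5846 + 12100) - 23466 = 17946 - 23466 = -5520)
B = -5518 (B = 2 - (-1)*(-5520) = 2 - 1*5520 = 2 - 5520 = -5518)
1/(B + (42741 - n(-24, -71))) = 1/(-5518 + (42741 - 1*151)) = 1/(-5518 + (42741 - 151)) = 1/(-5518 + 42590) = 1/37072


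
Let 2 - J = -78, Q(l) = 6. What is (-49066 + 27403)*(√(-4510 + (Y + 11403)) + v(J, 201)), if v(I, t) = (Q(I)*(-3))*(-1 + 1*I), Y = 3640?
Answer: 30804786 - 21663*√10533 ≈ 2.8582e+7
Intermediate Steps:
J = 80 (J = 2 - 1*(-78) = 2 + 78 = 80)
v(I, t) = 18 - 18*I (v(I, t) = (6*(-3))*(-1 + 1*I) = -18*(-1 + I) = 18 - 18*I)
(-49066 + 27403)*(√(-4510 + (Y + 11403)) + v(J, 201)) = (-49066 + 27403)*(√(-4510 + (3640 + 11403)) + (18 - 18*80)) = -21663*(√(-4510 + 15043) + (18 - 1440)) = -21663*(√10533 - 1422) = -21663*(-1422 + √10533) = 30804786 - 21663*√10533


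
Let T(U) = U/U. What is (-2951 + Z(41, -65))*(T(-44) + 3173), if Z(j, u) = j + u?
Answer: -9442650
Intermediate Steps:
T(U) = 1
(-2951 + Z(41, -65))*(T(-44) + 3173) = (-2951 + (41 - 65))*(1 + 3173) = (-2951 - 24)*3174 = -2975*3174 = -9442650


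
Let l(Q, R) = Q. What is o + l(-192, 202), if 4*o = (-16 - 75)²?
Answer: 7513/4 ≈ 1878.3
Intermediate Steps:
o = 8281/4 (o = (-16 - 75)²/4 = (¼)*(-91)² = (¼)*8281 = 8281/4 ≈ 2070.3)
o + l(-192, 202) = 8281/4 - 192 = 7513/4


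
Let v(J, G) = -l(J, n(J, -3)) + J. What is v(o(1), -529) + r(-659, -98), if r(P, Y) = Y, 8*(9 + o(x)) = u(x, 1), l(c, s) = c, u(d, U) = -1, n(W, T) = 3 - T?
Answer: -98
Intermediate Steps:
o(x) = -73/8 (o(x) = -9 + (1/8)*(-1) = -9 - 1/8 = -73/8)
v(J, G) = 0 (v(J, G) = -J + J = 0)
v(o(1), -529) + r(-659, -98) = 0 - 98 = -98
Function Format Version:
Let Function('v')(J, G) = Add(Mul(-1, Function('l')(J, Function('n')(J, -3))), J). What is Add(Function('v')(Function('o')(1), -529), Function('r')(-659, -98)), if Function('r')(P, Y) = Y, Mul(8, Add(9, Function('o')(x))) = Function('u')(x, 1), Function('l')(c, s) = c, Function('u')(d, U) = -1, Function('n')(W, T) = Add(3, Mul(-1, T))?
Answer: -98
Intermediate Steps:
Function('o')(x) = Rational(-73, 8) (Function('o')(x) = Add(-9, Mul(Rational(1, 8), -1)) = Add(-9, Rational(-1, 8)) = Rational(-73, 8))
Function('v')(J, G) = 0 (Function('v')(J, G) = Add(Mul(-1, J), J) = 0)
Add(Function('v')(Function('o')(1), -529), Function('r')(-659, -98)) = Add(0, -98) = -98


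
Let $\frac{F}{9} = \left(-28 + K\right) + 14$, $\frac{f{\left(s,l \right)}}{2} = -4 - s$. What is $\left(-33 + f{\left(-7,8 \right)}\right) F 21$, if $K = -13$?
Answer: $137781$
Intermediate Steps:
$f{\left(s,l \right)} = -8 - 2 s$ ($f{\left(s,l \right)} = 2 \left(-4 - s\right) = -8 - 2 s$)
$F = -243$ ($F = 9 \left(\left(-28 - 13\right) + 14\right) = 9 \left(-41 + 14\right) = 9 \left(-27\right) = -243$)
$\left(-33 + f{\left(-7,8 \right)}\right) F 21 = \left(-33 - -6\right) \left(-243\right) 21 = \left(-33 + \left(-8 + 14\right)\right) \left(-243\right) 21 = \left(-33 + 6\right) \left(-243\right) 21 = \left(-27\right) \left(-243\right) 21 = 6561 \cdot 21 = 137781$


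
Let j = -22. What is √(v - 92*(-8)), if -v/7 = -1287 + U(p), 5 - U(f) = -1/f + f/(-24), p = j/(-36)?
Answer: √1520859153/396 ≈ 98.480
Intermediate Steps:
p = 11/18 (p = -22/(-36) = -22*(-1/36) = 11/18 ≈ 0.61111)
U(f) = 5 + 1/f + f/24 (U(f) = 5 - (-1/f + f/(-24)) = 5 - (-1/f + f*(-1/24)) = 5 - (-1/f - f/24) = 5 + (1/f + f/24) = 5 + 1/f + f/24)
v = 42589169/4752 (v = -7*(-1287 + (5 + 1/(11/18) + (1/24)*(11/18))) = -7*(-1287 + (5 + 18/11 + 11/432)) = -7*(-1287 + 31657/4752) = -7*(-6084167/4752) = 42589169/4752 ≈ 8962.4)
√(v - 92*(-8)) = √(42589169/4752 - 92*(-8)) = √(42589169/4752 + 736) = √(46086641/4752) = √1520859153/396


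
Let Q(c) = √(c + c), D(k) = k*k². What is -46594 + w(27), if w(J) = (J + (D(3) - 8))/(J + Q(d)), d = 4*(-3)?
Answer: 4*(-23297*√6 + 314498*I)/(-27*I + 2*√6) ≈ -46592.0 - 0.29927*I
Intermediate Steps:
d = -12
D(k) = k³
Q(c) = √2*√c (Q(c) = √(2*c) = √2*√c)
w(J) = (19 + J)/(J + 2*I*√6) (w(J) = (J + (3³ - 8))/(J + √2*√(-12)) = (J + (27 - 8))/(J + √2*(2*I*√3)) = (J + 19)/(J + 2*I*√6) = (19 + J)/(J + 2*I*√6))
-46594 + w(27) = -46594 + (19 + 27)/(27 + 2*I*√6) = -46594 + 46/(27 + 2*I*√6)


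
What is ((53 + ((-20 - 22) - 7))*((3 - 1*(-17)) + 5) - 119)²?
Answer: 361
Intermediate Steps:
((53 + ((-20 - 22) - 7))*((3 - 1*(-17)) + 5) - 119)² = ((53 + (-42 - 7))*((3 + 17) + 5) - 119)² = ((53 - 49)*(20 + 5) - 119)² = (4*25 - 119)² = (100 - 119)² = (-19)² = 361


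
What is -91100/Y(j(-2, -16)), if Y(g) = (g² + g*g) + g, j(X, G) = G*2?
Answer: -22775/504 ≈ -45.188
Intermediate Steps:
j(X, G) = 2*G
Y(g) = g + 2*g² (Y(g) = (g² + g²) + g = 2*g² + g = g + 2*g²)
-91100/Y(j(-2, -16)) = -91100*(-1/(32*(1 + 2*(2*(-16))))) = -91100*(-1/(32*(1 + 2*(-32)))) = -91100*(-1/(32*(1 - 64))) = -91100/((-32*(-63))) = -91100/2016 = -91100*1/2016 = -22775/504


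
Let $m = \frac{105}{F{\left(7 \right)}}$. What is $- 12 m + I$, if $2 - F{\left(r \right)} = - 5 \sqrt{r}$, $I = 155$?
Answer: $\frac{3225}{19} - \frac{700 \sqrt{7}}{19} \approx 72.262$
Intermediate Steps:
$F{\left(r \right)} = 2 + 5 \sqrt{r}$ ($F{\left(r \right)} = 2 - - 5 \sqrt{r} = 2 + 5 \sqrt{r}$)
$m = \frac{105}{2 + 5 \sqrt{7}} \approx 6.8949$
$- 12 m + I = - 12 \left(- \frac{70}{57} + \frac{175 \sqrt{7}}{57}\right) + 155 = \left(\frac{280}{19} - \frac{700 \sqrt{7}}{19}\right) + 155 = \frac{3225}{19} - \frac{700 \sqrt{7}}{19}$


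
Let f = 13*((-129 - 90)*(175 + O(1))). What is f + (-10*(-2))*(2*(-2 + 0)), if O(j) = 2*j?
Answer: -503999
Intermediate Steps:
f = -503919 (f = 13*((-129 - 90)*(175 + 2*1)) = 13*(-219*(175 + 2)) = 13*(-219*177) = 13*(-38763) = -503919)
f + (-10*(-2))*(2*(-2 + 0)) = -503919 + (-10*(-2))*(2*(-2 + 0)) = -503919 + 20*(2*(-2)) = -503919 + 20*(-4) = -503919 - 80 = -503999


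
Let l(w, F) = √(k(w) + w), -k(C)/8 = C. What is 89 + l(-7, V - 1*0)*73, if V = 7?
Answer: 600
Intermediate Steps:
k(C) = -8*C
l(w, F) = √7*√(-w) (l(w, F) = √(-8*w + w) = √(-7*w) = √7*√(-w))
89 + l(-7, V - 1*0)*73 = 89 + (√7*√(-1*(-7)))*73 = 89 + (√7*√7)*73 = 89 + 7*73 = 89 + 511 = 600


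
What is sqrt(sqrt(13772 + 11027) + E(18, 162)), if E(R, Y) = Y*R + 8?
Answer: sqrt(2924 + sqrt(24799)) ≈ 55.511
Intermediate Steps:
E(R, Y) = 8 + R*Y (E(R, Y) = R*Y + 8 = 8 + R*Y)
sqrt(sqrt(13772 + 11027) + E(18, 162)) = sqrt(sqrt(13772 + 11027) + (8 + 18*162)) = sqrt(sqrt(24799) + (8 + 2916)) = sqrt(sqrt(24799) + 2924) = sqrt(2924 + sqrt(24799))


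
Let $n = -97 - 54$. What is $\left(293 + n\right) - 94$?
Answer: $48$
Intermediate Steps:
$n = -151$
$\left(293 + n\right) - 94 = \left(293 - 151\right) - 94 = 142 - 94 = 48$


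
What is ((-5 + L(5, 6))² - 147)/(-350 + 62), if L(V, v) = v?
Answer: 73/144 ≈ 0.50694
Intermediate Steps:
((-5 + L(5, 6))² - 147)/(-350 + 62) = ((-5 + 6)² - 147)/(-350 + 62) = (1² - 147)/(-288) = (1 - 147)*(-1/288) = -146*(-1/288) = 73/144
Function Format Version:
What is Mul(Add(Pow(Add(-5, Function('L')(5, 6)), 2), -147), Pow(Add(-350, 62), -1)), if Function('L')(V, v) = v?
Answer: Rational(73, 144) ≈ 0.50694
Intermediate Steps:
Mul(Add(Pow(Add(-5, Function('L')(5, 6)), 2), -147), Pow(Add(-350, 62), -1)) = Mul(Add(Pow(Add(-5, 6), 2), -147), Pow(Add(-350, 62), -1)) = Mul(Add(Pow(1, 2), -147), Pow(-288, -1)) = Mul(Add(1, -147), Rational(-1, 288)) = Mul(-146, Rational(-1, 288)) = Rational(73, 144)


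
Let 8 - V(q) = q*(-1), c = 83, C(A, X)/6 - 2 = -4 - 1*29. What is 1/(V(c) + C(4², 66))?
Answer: -1/95 ≈ -0.010526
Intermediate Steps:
C(A, X) = -186 (C(A, X) = 12 + 6*(-4 - 1*29) = 12 + 6*(-4 - 29) = 12 + 6*(-33) = 12 - 198 = -186)
V(q) = 8 + q (V(q) = 8 - q*(-1) = 8 - (-1)*q = 8 + q)
1/(V(c) + C(4², 66)) = 1/((8 + 83) - 186) = 1/(91 - 186) = 1/(-95) = -1/95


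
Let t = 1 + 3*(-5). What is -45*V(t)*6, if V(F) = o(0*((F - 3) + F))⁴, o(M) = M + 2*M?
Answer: 0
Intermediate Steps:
t = -14 (t = 1 - 15 = -14)
o(M) = 3*M
V(F) = 0 (V(F) = (3*(0*((F - 3) + F)))⁴ = (3*(0*((-3 + F) + F)))⁴ = (3*(0*(-3 + 2*F)))⁴ = (3*0)⁴ = 0⁴ = 0)
-45*V(t)*6 = -45*0*6 = 0*6 = 0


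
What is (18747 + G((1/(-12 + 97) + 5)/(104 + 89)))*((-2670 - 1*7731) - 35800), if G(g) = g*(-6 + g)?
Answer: -233094502456407171/269124025 ≈ -8.6612e+8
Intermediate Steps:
(18747 + G((1/(-12 + 97) + 5)/(104 + 89)))*((-2670 - 1*7731) - 35800) = (18747 + ((1/(-12 + 97) + 5)/(104 + 89))*(-6 + (1/(-12 + 97) + 5)/(104 + 89)))*((-2670 - 1*7731) - 35800) = (18747 + ((1/85 + 5)/193)*(-6 + (1/85 + 5)/193))*((-2670 - 7731) - 35800) = (18747 + ((1/85 + 5)*(1/193))*(-6 + (1/85 + 5)*(1/193)))*(-10401 - 35800) = (18747 + ((426/85)*(1/193))*(-6 + (426/85)*(1/193)))*(-46201) = (18747 + 426*(-6 + 426/16405)/16405)*(-46201) = (18747 + (426/16405)*(-98004/16405))*(-46201) = (18747 - 41749704/269124025)*(-46201) = (5045226346971/269124025)*(-46201) = -233094502456407171/269124025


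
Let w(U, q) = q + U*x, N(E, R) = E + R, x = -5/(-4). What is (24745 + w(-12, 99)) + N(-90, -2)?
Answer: 24737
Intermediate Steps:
x = 5/4 (x = -5*(-¼) = 5/4 ≈ 1.2500)
w(U, q) = q + 5*U/4 (w(U, q) = q + U*(5/4) = q + 5*U/4)
(24745 + w(-12, 99)) + N(-90, -2) = (24745 + (99 + (5/4)*(-12))) + (-90 - 2) = (24745 + (99 - 15)) - 92 = (24745 + 84) - 92 = 24829 - 92 = 24737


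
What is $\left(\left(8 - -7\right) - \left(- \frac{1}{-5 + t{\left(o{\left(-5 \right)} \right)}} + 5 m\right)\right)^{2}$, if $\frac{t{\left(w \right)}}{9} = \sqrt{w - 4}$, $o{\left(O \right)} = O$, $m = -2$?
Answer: $\frac{88783324}{142129} - \frac{508815 i}{284258} \approx 624.67 - 1.79 i$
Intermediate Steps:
$t{\left(w \right)} = 9 \sqrt{-4 + w}$ ($t{\left(w \right)} = 9 \sqrt{w - 4} = 9 \sqrt{-4 + w}$)
$\left(\left(8 - -7\right) - \left(- \frac{1}{-5 + t{\left(o{\left(-5 \right)} \right)}} + 5 m\right)\right)^{2} = \left(\left(8 - -7\right) + \left(\left(-5\right) \left(-2\right) + \frac{1}{-5 + 9 \sqrt{-4 - 5}}\right)\right)^{2} = \left(\left(8 + 7\right) + \left(10 + \frac{1}{-5 + 9 \sqrt{-9}}\right)\right)^{2} = \left(15 + \left(10 + \frac{1}{-5 + 9 \cdot 3 i}\right)\right)^{2} = \left(15 + \left(10 + \frac{1}{-5 + 27 i}\right)\right)^{2} = \left(15 + \left(10 + \frac{-5 - 27 i}{754}\right)\right)^{2} = \left(25 + \frac{-5 - 27 i}{754}\right)^{2}$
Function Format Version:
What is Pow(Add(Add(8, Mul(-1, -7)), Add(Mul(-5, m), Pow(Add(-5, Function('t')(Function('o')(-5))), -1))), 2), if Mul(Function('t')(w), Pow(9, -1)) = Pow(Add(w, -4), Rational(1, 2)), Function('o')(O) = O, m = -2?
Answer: Add(Rational(88783324, 142129), Mul(Rational(-508815, 284258), I)) ≈ Add(624.67, Mul(-1.7900, I))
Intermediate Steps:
Function('t')(w) = Mul(9, Pow(Add(-4, w), Rational(1, 2))) (Function('t')(w) = Mul(9, Pow(Add(w, -4), Rational(1, 2))) = Mul(9, Pow(Add(-4, w), Rational(1, 2))))
Pow(Add(Add(8, Mul(-1, -7)), Add(Mul(-5, m), Pow(Add(-5, Function('t')(Function('o')(-5))), -1))), 2) = Pow(Add(Add(8, Mul(-1, -7)), Add(Mul(-5, -2), Pow(Add(-5, Mul(9, Pow(Add(-4, -5), Rational(1, 2)))), -1))), 2) = Pow(Add(Add(8, 7), Add(10, Pow(Add(-5, Mul(9, Pow(-9, Rational(1, 2)))), -1))), 2) = Pow(Add(15, Add(10, Pow(Add(-5, Mul(9, Mul(3, I))), -1))), 2) = Pow(Add(15, Add(10, Pow(Add(-5, Mul(27, I)), -1))), 2) = Pow(Add(15, Add(10, Mul(Rational(1, 754), Add(-5, Mul(-27, I))))), 2) = Pow(Add(25, Mul(Rational(1, 754), Add(-5, Mul(-27, I)))), 2)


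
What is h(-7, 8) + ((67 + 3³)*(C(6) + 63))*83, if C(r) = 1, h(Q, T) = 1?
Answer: 499329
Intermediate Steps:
h(-7, 8) + ((67 + 3³)*(C(6) + 63))*83 = 1 + ((67 + 3³)*(1 + 63))*83 = 1 + ((67 + 27)*64)*83 = 1 + (94*64)*83 = 1 + 6016*83 = 1 + 499328 = 499329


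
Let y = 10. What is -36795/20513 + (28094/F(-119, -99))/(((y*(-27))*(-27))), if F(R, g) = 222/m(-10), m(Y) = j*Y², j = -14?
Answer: -43317870145/1659891447 ≈ -26.097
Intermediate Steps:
m(Y) = -14*Y²
F(R, g) = -111/700 (F(R, g) = 222/((-14*(-10)²)) = 222/((-14*100)) = 222/(-1400) = 222*(-1/1400) = -111/700)
-36795/20513 + (28094/F(-119, -99))/(((y*(-27))*(-27))) = -36795/20513 + (28094/(-111/700))/(((10*(-27))*(-27))) = -36795*1/20513 + (28094*(-700/111))/((-270*(-27))) = -36795/20513 - 19665800/111/7290 = -36795/20513 - 19665800/111*1/7290 = -36795/20513 - 1966580/80919 = -43317870145/1659891447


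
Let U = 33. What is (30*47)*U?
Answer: 46530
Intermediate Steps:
(30*47)*U = (30*47)*33 = 1410*33 = 46530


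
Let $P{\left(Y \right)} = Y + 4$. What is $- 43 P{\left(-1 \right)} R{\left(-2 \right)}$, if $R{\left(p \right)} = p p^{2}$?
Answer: $1032$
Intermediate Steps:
$P{\left(Y \right)} = 4 + Y$
$R{\left(p \right)} = p^{3}$
$- 43 P{\left(-1 \right)} R{\left(-2 \right)} = - 43 \left(4 - 1\right) \left(-2\right)^{3} = \left(-43\right) 3 \left(-8\right) = \left(-129\right) \left(-8\right) = 1032$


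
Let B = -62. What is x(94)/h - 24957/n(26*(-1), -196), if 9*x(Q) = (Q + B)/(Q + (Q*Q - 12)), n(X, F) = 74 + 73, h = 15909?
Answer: -108392169233/638444079 ≈ -169.78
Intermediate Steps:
n(X, F) = 147
x(Q) = (-62 + Q)/(9*(-12 + Q + Q**2)) (x(Q) = ((Q - 62)/(Q + (Q*Q - 12)))/9 = ((-62 + Q)/(Q + (Q**2 - 12)))/9 = ((-62 + Q)/(Q + (-12 + Q**2)))/9 = ((-62 + Q)/(-12 + Q + Q**2))/9 = (-62 + Q)/(9*(-12 + Q + Q**2)))
x(94)/h - 24957/n(26*(-1), -196) = ((-62 + 94)/(9*(-12 + 94 + 94**2)))/15909 - 24957/147 = ((1/9)*32/(-12 + 94 + 8836))*(1/15909) - 24957*1/147 = ((1/9)*32/8918)*(1/15909) - 8319/49 = ((1/9)*(1/8918)*32)*(1/15909) - 8319/49 = (16/40131)*(1/15909) - 8319/49 = 16/638444079 - 8319/49 = -108392169233/638444079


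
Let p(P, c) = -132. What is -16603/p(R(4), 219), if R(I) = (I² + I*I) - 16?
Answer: 16603/132 ≈ 125.78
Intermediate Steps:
R(I) = -16 + 2*I² (R(I) = (I² + I²) - 16 = 2*I² - 16 = -16 + 2*I²)
-16603/p(R(4), 219) = -16603/(-132) = -16603*(-1/132) = 16603/132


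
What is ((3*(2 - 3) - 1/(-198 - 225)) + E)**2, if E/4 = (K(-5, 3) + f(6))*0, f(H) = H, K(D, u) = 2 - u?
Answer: 1607824/178929 ≈ 8.9858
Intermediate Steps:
E = 0 (E = 4*(((2 - 1*3) + 6)*0) = 4*(((2 - 3) + 6)*0) = 4*((-1 + 6)*0) = 4*(5*0) = 4*0 = 0)
((3*(2 - 3) - 1/(-198 - 225)) + E)**2 = ((3*(2 - 3) - 1/(-198 - 225)) + 0)**2 = ((3*(-1) - 1/(-423)) + 0)**2 = ((-3 - 1*(-1/423)) + 0)**2 = ((-3 + 1/423) + 0)**2 = (-1268/423 + 0)**2 = (-1268/423)**2 = 1607824/178929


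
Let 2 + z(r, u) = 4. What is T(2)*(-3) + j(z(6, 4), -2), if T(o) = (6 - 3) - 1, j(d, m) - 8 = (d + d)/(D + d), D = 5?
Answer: 18/7 ≈ 2.5714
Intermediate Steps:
z(r, u) = 2 (z(r, u) = -2 + 4 = 2)
j(d, m) = 8 + 2*d/(5 + d) (j(d, m) = 8 + (d + d)/(5 + d) = 8 + (2*d)/(5 + d) = 8 + 2*d/(5 + d))
T(o) = 2 (T(o) = 3 - 1 = 2)
T(2)*(-3) + j(z(6, 4), -2) = 2*(-3) + 10*(4 + 2)/(5 + 2) = -6 + 10*6/7 = -6 + 10*(⅐)*6 = -6 + 60/7 = 18/7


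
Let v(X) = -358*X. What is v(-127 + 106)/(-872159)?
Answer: -7518/872159 ≈ -0.0086200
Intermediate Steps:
v(-127 + 106)/(-872159) = -358*(-127 + 106)/(-872159) = -358*(-21)*(-1/872159) = 7518*(-1/872159) = -7518/872159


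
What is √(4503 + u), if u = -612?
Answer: √3891 ≈ 62.378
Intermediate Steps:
√(4503 + u) = √(4503 - 612) = √3891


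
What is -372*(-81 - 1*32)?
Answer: 42036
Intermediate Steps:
-372*(-81 - 1*32) = -372*(-81 - 32) = -372*(-113) = 42036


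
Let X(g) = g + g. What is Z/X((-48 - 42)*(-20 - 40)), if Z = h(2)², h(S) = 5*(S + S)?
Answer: 1/27 ≈ 0.037037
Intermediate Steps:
h(S) = 10*S (h(S) = 5*(2*S) = 10*S)
X(g) = 2*g
Z = 400 (Z = (10*2)² = 20² = 400)
Z/X((-48 - 42)*(-20 - 40)) = 400/((2*((-48 - 42)*(-20 - 40)))) = 400/((2*(-90*(-60)))) = 400/((2*5400)) = 400/10800 = 400*(1/10800) = 1/27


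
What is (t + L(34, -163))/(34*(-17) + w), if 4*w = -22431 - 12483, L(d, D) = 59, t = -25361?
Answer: 50604/18613 ≈ 2.7187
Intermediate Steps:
w = -17457/2 (w = (-22431 - 12483)/4 = (1/4)*(-34914) = -17457/2 ≈ -8728.5)
(t + L(34, -163))/(34*(-17) + w) = (-25361 + 59)/(34*(-17) - 17457/2) = -25302/(-578 - 17457/2) = -25302/(-18613/2) = -25302*(-2/18613) = 50604/18613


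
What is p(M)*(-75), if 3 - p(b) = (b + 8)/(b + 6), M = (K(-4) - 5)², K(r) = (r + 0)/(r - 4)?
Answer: -1010/7 ≈ -144.29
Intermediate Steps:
K(r) = r/(-4 + r)
M = 81/4 (M = (-4/(-4 - 4) - 5)² = (-4/(-8) - 5)² = (-4*(-⅛) - 5)² = (½ - 5)² = (-9/2)² = 81/4 ≈ 20.250)
p(b) = 3 - (8 + b)/(6 + b) (p(b) = 3 - (b + 8)/(b + 6) = 3 - (8 + b)/(6 + b))
p(M)*(-75) = (2*(5 + 81/4)/(6 + 81/4))*(-75) = (2*(101/4)/(105/4))*(-75) = (2*(4/105)*(101/4))*(-75) = (202/105)*(-75) = -1010/7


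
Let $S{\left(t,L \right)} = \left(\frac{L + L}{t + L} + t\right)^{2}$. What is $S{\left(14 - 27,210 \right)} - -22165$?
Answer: $\frac{864785366}{38809} \approx 22283.0$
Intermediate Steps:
$S{\left(t,L \right)} = \left(t + \frac{2 L}{L + t}\right)^{2}$ ($S{\left(t,L \right)} = \left(\frac{2 L}{L + t} + t\right)^{2} = \left(t + \frac{2 L}{L + t}\right)^{2}$)
$S{\left(14 - 27,210 \right)} - -22165 = \frac{\left(\left(14 - 27\right)^{2} + 2 \cdot 210 + 210 \left(14 - 27\right)\right)^{2}}{\left(210 + \left(14 - 27\right)\right)^{2}} - -22165 = \frac{\left(\left(14 - 27\right)^{2} + 420 + 210 \left(14 - 27\right)\right)^{2}}{\left(210 + \left(14 - 27\right)\right)^{2}} + 22165 = \frac{\left(\left(-13\right)^{2} + 420 + 210 \left(-13\right)\right)^{2}}{\left(210 - 13\right)^{2}} + 22165 = \frac{\left(169 + 420 - 2730\right)^{2}}{38809} + 22165 = \frac{\left(-2141\right)^{2}}{38809} + 22165 = \frac{1}{38809} \cdot 4583881 + 22165 = \frac{4583881}{38809} + 22165 = \frac{864785366}{38809}$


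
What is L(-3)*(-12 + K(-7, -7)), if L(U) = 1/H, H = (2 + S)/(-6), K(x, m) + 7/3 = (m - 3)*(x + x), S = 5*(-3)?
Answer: 58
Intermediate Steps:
S = -15
K(x, m) = -7/3 + 2*x*(-3 + m) (K(x, m) = -7/3 + (m - 3)*(x + x) = -7/3 + (-3 + m)*(2*x) = -7/3 + 2*x*(-3 + m))
H = 13/6 (H = (2 - 15)/(-6) = -13*(-⅙) = 13/6 ≈ 2.1667)
L(U) = 6/13 (L(U) = 1/(13/6) = 6/13)
L(-3)*(-12 + K(-7, -7)) = 6*(-12 + (-7/3 - 6*(-7) + 2*(-7)*(-7)))/13 = 6*(-12 + (-7/3 + 42 + 98))/13 = 6*(-12 + 413/3)/13 = (6/13)*(377/3) = 58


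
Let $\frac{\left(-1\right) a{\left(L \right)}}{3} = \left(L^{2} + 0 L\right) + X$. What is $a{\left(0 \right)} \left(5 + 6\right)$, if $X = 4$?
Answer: $-132$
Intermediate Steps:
$a{\left(L \right)} = -12 - 3 L^{2}$ ($a{\left(L \right)} = - 3 \left(\left(L^{2} + 0 L\right) + 4\right) = - 3 \left(\left(L^{2} + 0\right) + 4\right) = - 3 \left(L^{2} + 4\right) = - 3 \left(4 + L^{2}\right) = -12 - 3 L^{2}$)
$a{\left(0 \right)} \left(5 + 6\right) = \left(-12 - 3 \cdot 0^{2}\right) \left(5 + 6\right) = \left(-12 - 0\right) 11 = \left(-12 + 0\right) 11 = \left(-12\right) 11 = -132$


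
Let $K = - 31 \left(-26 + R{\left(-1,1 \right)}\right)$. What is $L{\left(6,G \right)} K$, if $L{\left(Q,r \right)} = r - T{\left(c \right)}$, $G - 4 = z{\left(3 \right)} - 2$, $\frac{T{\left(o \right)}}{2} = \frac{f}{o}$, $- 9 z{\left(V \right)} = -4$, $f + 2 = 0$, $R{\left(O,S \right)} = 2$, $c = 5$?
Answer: $\frac{36208}{15} \approx 2413.9$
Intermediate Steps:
$f = -2$ ($f = -2 + 0 = -2$)
$z{\left(V \right)} = \frac{4}{9}$ ($z{\left(V \right)} = \left(- \frac{1}{9}\right) \left(-4\right) = \frac{4}{9}$)
$T{\left(o \right)} = - \frac{4}{o}$ ($T{\left(o \right)} = 2 \left(- \frac{2}{o}\right) = - \frac{4}{o}$)
$G = \frac{22}{9}$ ($G = 4 + \left(\frac{4}{9} - 2\right) = 4 - \frac{14}{9} = \frac{22}{9} \approx 2.4444$)
$K = 744$ ($K = - 31 \left(-26 + 2\right) = \left(-31\right) \left(-24\right) = 744$)
$L{\left(Q,r \right)} = \frac{4}{5} + r$ ($L{\left(Q,r \right)} = r - - \frac{4}{5} = r + \frac{4}{5} = \frac{4}{5} + r$)
$L{\left(6,G \right)} K = \left(\frac{4}{5} + \frac{22}{9}\right) 744 = \frac{146}{45} \cdot 744 = \frac{36208}{15}$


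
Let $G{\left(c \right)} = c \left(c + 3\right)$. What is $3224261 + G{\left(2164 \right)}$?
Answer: $7913649$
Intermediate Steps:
$G{\left(c \right)} = c \left(3 + c\right)$
$3224261 + G{\left(2164 \right)} = 3224261 + 2164 \left(3 + 2164\right) = 3224261 + 2164 \cdot 2167 = 3224261 + 4689388 = 7913649$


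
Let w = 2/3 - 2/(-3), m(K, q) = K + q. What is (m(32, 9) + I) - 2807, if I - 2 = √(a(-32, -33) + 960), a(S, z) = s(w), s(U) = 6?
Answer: -2764 + √966 ≈ -2732.9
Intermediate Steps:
w = 4/3 (w = 2*(⅓) - 2*(-⅓) = ⅔ + ⅔ = 4/3 ≈ 1.3333)
a(S, z) = 6
I = 2 + √966 (I = 2 + √(6 + 960) = 2 + √966 ≈ 33.081)
(m(32, 9) + I) - 2807 = ((32 + 9) + (2 + √966)) - 2807 = (41 + (2 + √966)) - 2807 = (43 + √966) - 2807 = -2764 + √966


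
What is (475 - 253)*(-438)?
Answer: -97236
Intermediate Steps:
(475 - 253)*(-438) = 222*(-438) = -97236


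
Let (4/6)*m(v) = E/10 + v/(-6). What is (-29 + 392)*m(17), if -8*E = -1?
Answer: -245751/160 ≈ -1535.9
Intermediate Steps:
E = ⅛ (E = -⅛*(-1) = ⅛ ≈ 0.12500)
m(v) = 3/160 - v/4 (m(v) = 3*((⅛)/10 + v/(-6))/2 = 3*((⅛)*(⅒) + v*(-⅙))/2 = 3*(1/80 - v/6)/2 = 3/160 - v/4)
(-29 + 392)*m(17) = (-29 + 392)*(3/160 - ¼*17) = 363*(3/160 - 17/4) = 363*(-677/160) = -245751/160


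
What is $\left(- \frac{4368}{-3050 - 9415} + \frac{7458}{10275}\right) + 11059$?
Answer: $\frac{31478912551}{2846175} \approx 11060.0$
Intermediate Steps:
$\left(- \frac{4368}{-3050 - 9415} + \frac{7458}{10275}\right) + 11059 = \left(- \frac{4368}{-12465} + 7458 \cdot \frac{1}{10275}\right) + 11059 = \left(\left(-4368\right) \left(- \frac{1}{12465}\right) + \frac{2486}{3425}\right) + 11059 = \left(\frac{1456}{4155} + \frac{2486}{3425}\right) + 11059 = \frac{3063226}{2846175} + 11059 = \frac{31478912551}{2846175}$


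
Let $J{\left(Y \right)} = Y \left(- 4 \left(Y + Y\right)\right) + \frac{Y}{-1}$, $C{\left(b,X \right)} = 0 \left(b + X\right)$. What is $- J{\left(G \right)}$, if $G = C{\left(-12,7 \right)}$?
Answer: $0$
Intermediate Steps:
$C{\left(b,X \right)} = 0$ ($C{\left(b,X \right)} = 0 \left(X + b\right) = 0$)
$G = 0$
$J{\left(Y \right)} = - Y - 8 Y^{2}$ ($J{\left(Y \right)} = Y \left(- 4 \cdot 2 Y\right) + Y \left(-1\right) = Y \left(- 8 Y\right) - Y = - 8 Y^{2} - Y = - Y - 8 Y^{2}$)
$- J{\left(G \right)} = - \left(-1\right) 0 \left(1 + 8 \cdot 0\right) = - \left(-1\right) 0 \left(1 + 0\right) = - \left(-1\right) 0 \cdot 1 = \left(-1\right) 0 = 0$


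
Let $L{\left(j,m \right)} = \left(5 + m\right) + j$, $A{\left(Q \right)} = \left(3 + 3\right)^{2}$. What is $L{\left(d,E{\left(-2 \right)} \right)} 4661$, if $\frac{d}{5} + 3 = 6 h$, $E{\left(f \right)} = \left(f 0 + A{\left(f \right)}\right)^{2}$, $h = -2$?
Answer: $5714386$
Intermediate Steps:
$A{\left(Q \right)} = 36$ ($A{\left(Q \right)} = 6^{2} = 36$)
$E{\left(f \right)} = 1296$ ($E{\left(f \right)} = \left(f 0 + 36\right)^{2} = \left(0 + 36\right)^{2} = 36^{2} = 1296$)
$d = -75$ ($d = -15 + 5 \cdot 6 \left(-2\right) = -15 + 5 \left(-12\right) = -15 - 60 = -75$)
$L{\left(j,m \right)} = 5 + j + m$
$L{\left(d,E{\left(-2 \right)} \right)} 4661 = \left(5 - 75 + 1296\right) 4661 = 1226 \cdot 4661 = 5714386$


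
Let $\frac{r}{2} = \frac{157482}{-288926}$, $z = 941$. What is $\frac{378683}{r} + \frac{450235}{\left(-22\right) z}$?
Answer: $- \frac{283146984353257}{815048091} \approx -3.474 \cdot 10^{5}$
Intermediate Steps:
$r = - \frac{157482}{144463}$ ($r = 2 \frac{157482}{-288926} = 2 \cdot 157482 \left(- \frac{1}{288926}\right) = 2 \left(- \frac{78741}{144463}\right) = - \frac{157482}{144463} \approx -1.0901$)
$\frac{378683}{r} + \frac{450235}{\left(-22\right) z} = \frac{378683}{- \frac{157482}{144463}} + \frac{450235}{\left(-22\right) 941} = 378683 \left(- \frac{144463}{157482}\right) + \frac{450235}{-20702} = - \frac{54705682229}{157482} + 450235 \left(- \frac{1}{20702}\right) = - \frac{54705682229}{157482} - \frac{450235}{20702} = - \frac{283146984353257}{815048091}$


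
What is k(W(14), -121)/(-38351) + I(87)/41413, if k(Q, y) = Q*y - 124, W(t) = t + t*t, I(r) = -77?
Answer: 1054486515/1588229963 ≈ 0.66394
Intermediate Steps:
W(t) = t + t²
k(Q, y) = -124 + Q*y
k(W(14), -121)/(-38351) + I(87)/41413 = (-124 + (14*(1 + 14))*(-121))/(-38351) - 77/41413 = (-124 + (14*15)*(-121))*(-1/38351) - 77*1/41413 = (-124 + 210*(-121))*(-1/38351) - 77/41413 = (-124 - 25410)*(-1/38351) - 77/41413 = -25534*(-1/38351) - 77/41413 = 25534/38351 - 77/41413 = 1054486515/1588229963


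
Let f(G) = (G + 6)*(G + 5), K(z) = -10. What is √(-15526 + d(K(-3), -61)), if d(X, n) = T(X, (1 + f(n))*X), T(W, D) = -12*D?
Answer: √354194 ≈ 595.14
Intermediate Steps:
f(G) = (5 + G)*(6 + G) (f(G) = (6 + G)*(5 + G) = (5 + G)*(6 + G))
d(X, n) = -12*X*(31 + n² + 11*n) (d(X, n) = -12*(1 + (30 + n² + 11*n))*X = -12*(31 + n² + 11*n)*X = -12*X*(31 + n² + 11*n))
√(-15526 + d(K(-3), -61)) = √(-15526 - 12*(-10)*(31 + (-61)² + 11*(-61))) = √(-15526 - 12*(-10)*(31 + 3721 - 671)) = √(-15526 - 12*(-10)*3081) = √(-15526 + 369720) = √354194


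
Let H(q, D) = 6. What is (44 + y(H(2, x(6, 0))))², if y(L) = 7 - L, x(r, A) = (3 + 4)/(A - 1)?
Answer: 2025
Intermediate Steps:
x(r, A) = 7/(-1 + A)
(44 + y(H(2, x(6, 0))))² = (44 + (7 - 1*6))² = (44 + (7 - 6))² = (44 + 1)² = 45² = 2025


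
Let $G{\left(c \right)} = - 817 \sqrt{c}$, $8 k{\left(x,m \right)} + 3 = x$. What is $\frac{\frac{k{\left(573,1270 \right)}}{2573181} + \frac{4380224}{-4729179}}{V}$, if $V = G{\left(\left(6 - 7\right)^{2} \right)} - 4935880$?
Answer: $\frac{385325545933}{2053840390129254636} \approx 1.8761 \cdot 10^{-7}$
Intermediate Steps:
$k{\left(x,m \right)} = - \frac{3}{8} + \frac{x}{8}$
$V = -4936697$ ($V = - 817 \sqrt{\left(6 - 7\right)^{2}} - 4935880 = - 817 \sqrt{\left(-1\right)^{2}} - 4935880 = - 817 \sqrt{1} - 4935880 = \left(-817\right) 1 - 4935880 = -817 - 4935880 = -4936697$)
$\frac{\frac{k{\left(573,1270 \right)}}{2573181} + \frac{4380224}{-4729179}}{V} = \frac{\frac{- \frac{3}{8} + \frac{1}{8} \cdot 573}{2573181} + \frac{4380224}{-4729179}}{-4936697} = \left(\left(- \frac{3}{8} + \frac{573}{8}\right) \frac{1}{2573181} + 4380224 \left(- \frac{1}{4729179}\right)\right) \left(- \frac{1}{4936697}\right) = \left(\frac{285}{4} \cdot \frac{1}{2573181} - \frac{4380224}{4729179}\right) \left(- \frac{1}{4936697}\right) = \left(\frac{95}{3430908} - \frac{4380224}{4729179}\right) \left(- \frac{1}{4936697}\right) = \left(- \frac{385325545933}{416035334988}\right) \left(- \frac{1}{4936697}\right) = \frac{385325545933}{2053840390129254636}$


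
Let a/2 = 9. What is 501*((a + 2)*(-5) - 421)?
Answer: -261021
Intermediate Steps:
a = 18 (a = 2*9 = 18)
501*((a + 2)*(-5) - 421) = 501*((18 + 2)*(-5) - 421) = 501*(20*(-5) - 421) = 501*(-100 - 421) = 501*(-521) = -261021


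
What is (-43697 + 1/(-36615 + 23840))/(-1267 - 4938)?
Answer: 558229176/79268875 ≈ 7.0422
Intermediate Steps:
(-43697 + 1/(-36615 + 23840))/(-1267 - 4938) = (-43697 + 1/(-12775))/(-6205) = (-43697 - 1/12775)*(-1/6205) = -558229176/12775*(-1/6205) = 558229176/79268875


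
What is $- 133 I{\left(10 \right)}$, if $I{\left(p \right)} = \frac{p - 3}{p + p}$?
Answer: $- \frac{931}{20} \approx -46.55$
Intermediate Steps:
$I{\left(p \right)} = \frac{-3 + p}{2 p}$
$- 133 I{\left(10 \right)} = - 133 \frac{-3 + 10}{2 \cdot 10} = - 133 \cdot \frac{1}{2} \cdot \frac{1}{10} \cdot 7 = \left(-133\right) \frac{7}{20} = - \frac{931}{20}$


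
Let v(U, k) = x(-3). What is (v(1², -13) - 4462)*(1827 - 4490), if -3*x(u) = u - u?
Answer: 11882306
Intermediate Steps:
x(u) = 0 (x(u) = -(u - u)/3 = -⅓*0 = 0)
v(U, k) = 0
(v(1², -13) - 4462)*(1827 - 4490) = (0 - 4462)*(1827 - 4490) = -4462*(-2663) = 11882306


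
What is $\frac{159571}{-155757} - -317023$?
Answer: $\frac{49378391840}{155757} \approx 3.1702 \cdot 10^{5}$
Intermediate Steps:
$\frac{159571}{-155757} - -317023 = 159571 \left(- \frac{1}{155757}\right) + 317023 = - \frac{159571}{155757} + 317023 = \frac{49378391840}{155757}$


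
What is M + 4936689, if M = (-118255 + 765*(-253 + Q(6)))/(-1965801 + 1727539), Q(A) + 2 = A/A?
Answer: 1176225707083/238262 ≈ 4.9367e+6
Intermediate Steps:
Q(A) = -1 (Q(A) = -2 + A/A = -2 + 1 = -1)
M = 312565/238262 (M = (-118255 + 765*(-253 - 1))/(-1965801 + 1727539) = (-118255 + 765*(-254))/(-238262) = (-118255 - 194310)*(-1/238262) = -312565*(-1/238262) = 312565/238262 ≈ 1.3119)
M + 4936689 = 312565/238262 + 4936689 = 1176225707083/238262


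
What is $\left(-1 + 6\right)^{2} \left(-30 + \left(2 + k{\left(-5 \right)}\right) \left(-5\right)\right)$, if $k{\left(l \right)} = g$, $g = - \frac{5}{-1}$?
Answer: $-1625$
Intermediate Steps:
$g = 5$ ($g = \left(-5\right) \left(-1\right) = 5$)
$k{\left(l \right)} = 5$
$\left(-1 + 6\right)^{2} \left(-30 + \left(2 + k{\left(-5 \right)}\right) \left(-5\right)\right) = \left(-1 + 6\right)^{2} \left(-30 + \left(2 + 5\right) \left(-5\right)\right) = 5^{2} \left(-30 + 7 \left(-5\right)\right) = 25 \left(-30 - 35\right) = 25 \left(-65\right) = -1625$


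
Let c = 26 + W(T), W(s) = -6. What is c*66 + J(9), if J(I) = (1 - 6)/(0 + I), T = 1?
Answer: 11875/9 ≈ 1319.4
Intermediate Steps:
c = 20 (c = 26 - 6 = 20)
J(I) = -5/I
c*66 + J(9) = 20*66 - 5/9 = 1320 - 5*1/9 = 1320 - 5/9 = 11875/9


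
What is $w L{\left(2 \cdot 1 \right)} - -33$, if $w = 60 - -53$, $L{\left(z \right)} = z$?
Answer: $259$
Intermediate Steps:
$w = 113$ ($w = 60 + 53 = 113$)
$w L{\left(2 \cdot 1 \right)} - -33 = 113 \cdot 2 \cdot 1 - -33 = 113 \cdot 2 + 33 = 226 + 33 = 259$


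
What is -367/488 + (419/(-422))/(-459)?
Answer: -35441347/47262312 ≈ -0.74989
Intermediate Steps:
-367/488 + (419/(-422))/(-459) = -367*1/488 + (419*(-1/422))*(-1/459) = -367/488 - 419/422*(-1/459) = -367/488 + 419/193698 = -35441347/47262312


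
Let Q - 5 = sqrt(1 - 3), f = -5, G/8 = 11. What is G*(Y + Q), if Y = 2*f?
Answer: -440 + 88*I*sqrt(2) ≈ -440.0 + 124.45*I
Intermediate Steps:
G = 88 (G = 8*11 = 88)
Y = -10 (Y = 2*(-5) = -10)
Q = 5 + I*sqrt(2) (Q = 5 + sqrt(1 - 3) = 5 + sqrt(-2) = 5 + I*sqrt(2) ≈ 5.0 + 1.4142*I)
G*(Y + Q) = 88*(-10 + (5 + I*sqrt(2))) = 88*(-5 + I*sqrt(2)) = -440 + 88*I*sqrt(2)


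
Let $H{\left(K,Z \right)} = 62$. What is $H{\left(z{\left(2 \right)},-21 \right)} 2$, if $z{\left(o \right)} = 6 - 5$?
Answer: $124$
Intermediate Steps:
$z{\left(o \right)} = 1$
$H{\left(z{\left(2 \right)},-21 \right)} 2 = 62 \cdot 2 = 124$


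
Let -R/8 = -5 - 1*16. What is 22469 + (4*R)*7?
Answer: 27173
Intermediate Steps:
R = 168 (R = -8*(-5 - 1*16) = -8*(-5 - 16) = -8*(-21) = 168)
22469 + (4*R)*7 = 22469 + (4*168)*7 = 22469 + 672*7 = 22469 + 4704 = 27173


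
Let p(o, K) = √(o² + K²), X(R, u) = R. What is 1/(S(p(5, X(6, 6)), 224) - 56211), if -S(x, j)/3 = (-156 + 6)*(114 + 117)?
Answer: 1/47739 ≈ 2.0947e-5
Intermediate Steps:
p(o, K) = √(K² + o²)
S(x, j) = 103950 (S(x, j) = -3*(-156 + 6)*(114 + 117) = -(-450)*231 = -3*(-34650) = 103950)
1/(S(p(5, X(6, 6)), 224) - 56211) = 1/(103950 - 56211) = 1/47739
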